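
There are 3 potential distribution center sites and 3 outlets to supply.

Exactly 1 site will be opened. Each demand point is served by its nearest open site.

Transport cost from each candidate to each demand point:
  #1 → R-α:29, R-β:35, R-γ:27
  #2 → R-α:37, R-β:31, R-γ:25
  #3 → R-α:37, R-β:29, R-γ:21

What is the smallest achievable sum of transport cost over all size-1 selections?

87

Open {#3}.
  R-α→#3 37, R-β→#3 29, R-γ→#3 21  ⇒ total 87.
Compare {#1}: total 91.
Compare {#2}: total 93.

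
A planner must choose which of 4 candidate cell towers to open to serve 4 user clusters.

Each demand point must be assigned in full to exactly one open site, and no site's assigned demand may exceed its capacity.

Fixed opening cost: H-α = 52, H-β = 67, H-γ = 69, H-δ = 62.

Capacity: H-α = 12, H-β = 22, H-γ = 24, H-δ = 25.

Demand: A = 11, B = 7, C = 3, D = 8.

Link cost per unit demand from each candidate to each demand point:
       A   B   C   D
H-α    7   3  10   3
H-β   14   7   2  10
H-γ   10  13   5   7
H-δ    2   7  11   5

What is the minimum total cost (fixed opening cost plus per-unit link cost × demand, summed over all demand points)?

227

Open {H-α, H-δ}; cheapest assignment that respects the capacities:
  H-α (cap 12, load 10): B, C — cost 7×3 + 3×10 = 51
  H-δ (cap 25, load 19): A, D — cost 11×2 + 8×5 = 62
  Shipping 113, fixed 114 → total 227.
  Any other capacity-feasible assignment to {H-α, H-δ} ships for at least 113.
Compare {H-β, H-δ}: its best feasible assignment gives total 246.
Compare {H-α, H-β, H-δ}: its best feasible assignment gives total 270.
Every other set of open sites that can feasibly serve all demand totals ≥ 246 even under its best assignment. Minimum: 227.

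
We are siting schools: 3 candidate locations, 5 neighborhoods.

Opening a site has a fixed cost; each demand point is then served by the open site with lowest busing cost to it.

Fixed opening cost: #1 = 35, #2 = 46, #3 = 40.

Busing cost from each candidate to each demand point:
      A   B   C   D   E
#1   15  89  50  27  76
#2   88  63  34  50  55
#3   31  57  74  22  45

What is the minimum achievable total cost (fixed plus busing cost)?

264

Open {#1, #3}: assign each demand point to its cheapest open site.
  A→#1 15, B→#3 57, C→#1 50, D→#3 22, E→#3 45
  busing cost 189, fixed 75 → total 264.
Compare {#3}: busing cost 229 + fixed 40 = 269.
Compare {#1, #2}: busing cost 194 + fixed 81 = 275.
Compare {#2, #3}: busing cost 189 + fixed 86 = 275.
All other subsets cost ≥ 269. Minimum total cost: 264.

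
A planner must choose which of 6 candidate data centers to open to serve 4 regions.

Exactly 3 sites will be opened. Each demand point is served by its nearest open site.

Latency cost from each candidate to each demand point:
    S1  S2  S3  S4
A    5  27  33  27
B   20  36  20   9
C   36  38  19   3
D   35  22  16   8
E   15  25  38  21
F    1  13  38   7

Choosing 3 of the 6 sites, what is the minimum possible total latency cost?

Open {C, D, F}.
  S1→F 1, S2→F 13, S3→D 16, S4→C 3  ⇒ total 33.
Compare {A, C, F}: total 36.
Compare {B, C, F}: total 36.
No size-3 selection does better; minimum is 33.

33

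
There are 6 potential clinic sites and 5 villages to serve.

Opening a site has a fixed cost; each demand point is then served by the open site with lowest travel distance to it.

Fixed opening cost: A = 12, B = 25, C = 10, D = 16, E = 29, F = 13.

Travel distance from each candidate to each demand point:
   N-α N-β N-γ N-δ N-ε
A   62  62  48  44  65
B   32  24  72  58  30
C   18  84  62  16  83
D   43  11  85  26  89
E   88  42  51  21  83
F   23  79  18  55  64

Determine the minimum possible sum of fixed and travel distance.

154

Open {B, C, F}: assign each demand point to its cheapest open site.
  N-α→C 18, N-β→B 24, N-γ→F 18, N-δ→C 16, N-ε→B 30
  travel distance 106, fixed 48 → total 154.
Compare {B, C, D, F}: travel distance 93 + fixed 64 = 157.
Compare {B, D, F}: travel distance 108 + fixed 54 = 162.
Compare {C, D, F}: travel distance 127 + fixed 39 = 166.
All other subsets cost ≥ 157. Minimum total cost: 154.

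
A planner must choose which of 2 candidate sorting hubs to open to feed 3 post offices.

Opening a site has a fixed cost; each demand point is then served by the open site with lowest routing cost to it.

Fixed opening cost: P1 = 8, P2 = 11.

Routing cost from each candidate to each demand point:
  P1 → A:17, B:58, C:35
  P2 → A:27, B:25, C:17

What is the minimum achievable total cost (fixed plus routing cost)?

Open {P1, P2}: assign each demand point to its cheapest open site.
  A→P1 17, B→P2 25, C→P2 17
  routing cost 59, fixed 19 → total 78.
Compare {P2}: routing cost 69 + fixed 11 = 80.
Compare {P1}: routing cost 110 + fixed 8 = 118.

78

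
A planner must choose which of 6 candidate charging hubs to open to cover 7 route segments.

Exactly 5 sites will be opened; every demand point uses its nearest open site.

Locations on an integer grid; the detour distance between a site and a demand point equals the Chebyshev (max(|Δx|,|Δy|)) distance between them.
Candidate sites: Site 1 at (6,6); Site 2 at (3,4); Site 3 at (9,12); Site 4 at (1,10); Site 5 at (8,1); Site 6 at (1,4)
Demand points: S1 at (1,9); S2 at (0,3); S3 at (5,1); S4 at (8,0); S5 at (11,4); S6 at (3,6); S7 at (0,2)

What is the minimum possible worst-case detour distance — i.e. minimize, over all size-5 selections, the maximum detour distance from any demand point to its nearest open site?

Open {Site 1, Site 2, Site 3, Site 4, Site 5}.
  Farthest demand point is S2 at detour distance 3 (to Site 2); all others are ≤ 3.
With {Site 1, Site 2, Site 4, Site 5, Site 6} the worst case is 3.
With {Site 1, Site 3, Site 4, Site 5, Site 6} the worst case is 3.
No size-5 selection achieves below 3.

3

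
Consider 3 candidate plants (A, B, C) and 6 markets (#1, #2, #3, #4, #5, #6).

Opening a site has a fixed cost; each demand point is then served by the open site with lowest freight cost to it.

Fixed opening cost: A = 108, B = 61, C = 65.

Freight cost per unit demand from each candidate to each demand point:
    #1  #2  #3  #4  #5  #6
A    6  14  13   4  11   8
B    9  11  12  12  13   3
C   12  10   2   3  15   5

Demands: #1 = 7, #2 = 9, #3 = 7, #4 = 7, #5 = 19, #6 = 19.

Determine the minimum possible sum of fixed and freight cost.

618

Open {B, C}: assign each demand point to its cheapest open site.
  #1→B 7×9=63, #2→C 9×10=90, #3→C 7×2=14, #4→C 7×3=21, #5→B 19×13=247, #6→B 19×3=57
  freight cost 492, fixed 126 → total 618.
Compare {A, C}: freight cost 471 + fixed 173 = 644.
Compare {C}: freight cost 589 + fixed 65 = 654.
Compare {A, B, C}: freight cost 433 + fixed 234 = 667.
All other subsets cost ≥ 644. Minimum total cost: 618.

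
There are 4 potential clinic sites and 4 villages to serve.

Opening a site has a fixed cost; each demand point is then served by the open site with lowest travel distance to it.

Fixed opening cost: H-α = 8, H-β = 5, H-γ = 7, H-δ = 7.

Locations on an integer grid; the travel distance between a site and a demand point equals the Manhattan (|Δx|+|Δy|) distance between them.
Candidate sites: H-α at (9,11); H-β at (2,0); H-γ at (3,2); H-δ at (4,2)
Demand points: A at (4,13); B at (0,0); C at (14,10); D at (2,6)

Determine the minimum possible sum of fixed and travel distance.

34

Open {H-α, H-β}: assign each demand point to its cheapest open site.
  A→H-α 7, B→H-β 2, C→H-α 6, D→H-β 6
  travel distance 21, fixed 13 → total 34.
Compare {H-α, H-γ}: travel distance 23 + fixed 15 = 38.
Compare {H-α, H-δ}: travel distance 25 + fixed 15 = 40.
Compare {H-α, H-β, H-γ}: travel distance 20 + fixed 20 = 40.
All other subsets cost ≥ 38. Minimum total cost: 34.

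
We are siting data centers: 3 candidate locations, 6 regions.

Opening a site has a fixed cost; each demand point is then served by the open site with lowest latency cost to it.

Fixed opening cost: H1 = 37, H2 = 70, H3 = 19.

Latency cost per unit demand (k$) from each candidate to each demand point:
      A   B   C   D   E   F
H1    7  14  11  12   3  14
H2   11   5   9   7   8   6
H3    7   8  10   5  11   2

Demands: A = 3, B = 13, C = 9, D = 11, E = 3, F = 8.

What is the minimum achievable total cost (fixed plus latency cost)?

Open {H3}: assign each demand point to its cheapest open site.
  A→H3 3×7=21, B→H3 13×8=104, C→H3 9×10=90, D→H3 11×5=55, E→H3 3×11=33, F→H3 8×2=16
  latency cost 319, fixed 19 → total 338.
Compare {H1, H3}: latency cost 295 + fixed 56 = 351.
Compare {H2, H3}: latency cost 262 + fixed 89 = 351.
Compare {H1, H2, H3}: latency cost 247 + fixed 126 = 373.
All other subsets cost ≥ 351. Minimum total cost: 338.

338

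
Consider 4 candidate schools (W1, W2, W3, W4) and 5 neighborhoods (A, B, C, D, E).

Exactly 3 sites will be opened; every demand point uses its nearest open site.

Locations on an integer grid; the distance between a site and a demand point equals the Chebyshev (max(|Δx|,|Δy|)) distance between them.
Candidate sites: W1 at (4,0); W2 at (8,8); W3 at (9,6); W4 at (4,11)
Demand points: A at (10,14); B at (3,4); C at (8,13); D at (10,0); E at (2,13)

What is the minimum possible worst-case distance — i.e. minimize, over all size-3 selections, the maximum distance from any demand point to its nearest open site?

Open {W1, W2, W3}.
  Farthest demand point is A at distance 6 (to W2); all others are ≤ 6.
With {W1, W2, W4} the worst case is 6.
With {W1, W3, W4} the worst case is 6.
No size-3 selection achieves below 6.

6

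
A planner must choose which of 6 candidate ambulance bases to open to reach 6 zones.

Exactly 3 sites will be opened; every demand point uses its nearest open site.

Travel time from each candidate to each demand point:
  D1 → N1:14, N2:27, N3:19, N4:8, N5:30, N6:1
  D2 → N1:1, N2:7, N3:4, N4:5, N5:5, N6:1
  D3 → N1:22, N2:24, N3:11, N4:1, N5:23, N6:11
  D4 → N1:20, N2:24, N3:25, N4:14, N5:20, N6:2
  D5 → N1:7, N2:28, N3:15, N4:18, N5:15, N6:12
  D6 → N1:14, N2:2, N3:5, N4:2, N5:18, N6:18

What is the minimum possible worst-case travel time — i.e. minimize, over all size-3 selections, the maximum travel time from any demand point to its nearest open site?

5

Open {D1, D2, D6}.
  Farthest demand point is N5 at travel time 5 (to D2); all others are ≤ 5.
With {D2, D3, D6} the worst case is 5.
With {D2, D4, D6} the worst case is 5.
No size-3 selection achieves below 5.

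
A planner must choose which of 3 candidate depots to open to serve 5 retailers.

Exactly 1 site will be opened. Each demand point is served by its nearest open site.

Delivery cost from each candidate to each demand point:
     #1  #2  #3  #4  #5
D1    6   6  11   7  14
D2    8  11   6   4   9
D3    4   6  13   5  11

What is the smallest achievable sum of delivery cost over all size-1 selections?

Open {D2}.
  #1→D2 8, #2→D2 11, #3→D2 6, #4→D2 4, #5→D2 9  ⇒ total 38.
Compare {D3}: total 39.
Compare {D1}: total 44.

38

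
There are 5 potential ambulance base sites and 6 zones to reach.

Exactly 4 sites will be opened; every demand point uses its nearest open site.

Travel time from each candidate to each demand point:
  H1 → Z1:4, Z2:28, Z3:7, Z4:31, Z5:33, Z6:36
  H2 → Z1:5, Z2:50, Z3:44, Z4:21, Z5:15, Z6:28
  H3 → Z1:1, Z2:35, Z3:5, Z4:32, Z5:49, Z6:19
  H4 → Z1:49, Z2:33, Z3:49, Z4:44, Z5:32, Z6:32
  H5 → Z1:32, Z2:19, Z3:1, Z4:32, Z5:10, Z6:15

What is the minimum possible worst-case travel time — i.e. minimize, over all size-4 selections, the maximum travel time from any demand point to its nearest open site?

21

Open {H1, H2, H3, H5}.
  Farthest demand point is Z4 at travel time 21 (to H2); all others are ≤ 21.
With {H1, H2, H4, H5} the worst case is 21.
With {H2, H3, H4, H5} the worst case is 21.
No size-4 selection achieves below 21.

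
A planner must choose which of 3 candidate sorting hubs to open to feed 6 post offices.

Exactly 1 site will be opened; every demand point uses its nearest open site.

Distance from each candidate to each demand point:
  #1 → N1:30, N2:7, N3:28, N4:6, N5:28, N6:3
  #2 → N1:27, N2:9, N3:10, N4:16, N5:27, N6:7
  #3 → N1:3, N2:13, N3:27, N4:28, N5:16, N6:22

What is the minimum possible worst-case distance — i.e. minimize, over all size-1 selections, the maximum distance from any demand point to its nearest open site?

Open {#2}.
  Farthest demand point is N1 at distance 27 (to #2); all others are ≤ 27.
With {#3} the worst case is 28.
With {#1} the worst case is 30.
No size-1 selection achieves below 27.

27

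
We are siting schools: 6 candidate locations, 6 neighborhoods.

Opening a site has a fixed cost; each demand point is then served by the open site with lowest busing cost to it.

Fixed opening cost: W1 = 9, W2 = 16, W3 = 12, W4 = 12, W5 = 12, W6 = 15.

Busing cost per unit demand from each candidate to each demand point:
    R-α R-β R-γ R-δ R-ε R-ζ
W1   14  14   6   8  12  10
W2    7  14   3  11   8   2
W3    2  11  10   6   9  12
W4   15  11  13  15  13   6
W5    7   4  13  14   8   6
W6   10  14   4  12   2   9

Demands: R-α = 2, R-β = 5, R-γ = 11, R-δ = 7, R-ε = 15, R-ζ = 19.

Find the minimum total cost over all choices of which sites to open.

Open {W2, W3, W5, W6}: assign each demand point to its cheapest open site.
  R-α→W3 2×2=4, R-β→W5 5×4=20, R-γ→W2 11×3=33, R-δ→W3 7×6=42, R-ε→W6 15×2=30, R-ζ→W2 19×2=38
  busing cost 167, fixed 55 → total 222.
Compare {W1, W2, W3, W5, W6}: busing cost 167 + fixed 64 = 231.
Compare {W2, W3, W4, W5, W6}: busing cost 167 + fixed 67 = 234.
Compare {W1, W2, W5, W6}: busing cost 191 + fixed 52 = 243.
All other subsets cost ≥ 231. Minimum total cost: 222.

222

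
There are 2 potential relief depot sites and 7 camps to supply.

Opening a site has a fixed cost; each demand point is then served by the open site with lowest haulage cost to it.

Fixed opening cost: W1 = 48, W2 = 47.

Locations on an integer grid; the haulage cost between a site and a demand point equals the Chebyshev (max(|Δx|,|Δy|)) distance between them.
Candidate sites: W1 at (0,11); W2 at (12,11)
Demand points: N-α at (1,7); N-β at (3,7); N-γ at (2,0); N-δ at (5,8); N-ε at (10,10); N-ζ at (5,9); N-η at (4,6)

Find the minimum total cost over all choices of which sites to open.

92

Open {W1}: assign each demand point to its cheapest open site.
  N-α→W1 4, N-β→W1 4, N-γ→W1 11, N-δ→W1 5, N-ε→W1 10, N-ζ→W1 5, N-η→W1 5
  haulage cost 44, fixed 48 → total 92.
Compare {W2}: haulage cost 55 + fixed 47 = 102.
Compare {W1, W2}: haulage cost 36 + fixed 95 = 131.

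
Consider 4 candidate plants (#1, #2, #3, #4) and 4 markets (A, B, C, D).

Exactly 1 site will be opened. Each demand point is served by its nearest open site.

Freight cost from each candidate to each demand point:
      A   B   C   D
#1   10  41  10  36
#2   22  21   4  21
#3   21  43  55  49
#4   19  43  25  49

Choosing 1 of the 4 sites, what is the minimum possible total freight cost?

Open {#2}.
  A→#2 22, B→#2 21, C→#2 4, D→#2 21  ⇒ total 68.
Compare {#1}: total 97.
Compare {#4}: total 136.
No size-1 selection does better; minimum is 68.

68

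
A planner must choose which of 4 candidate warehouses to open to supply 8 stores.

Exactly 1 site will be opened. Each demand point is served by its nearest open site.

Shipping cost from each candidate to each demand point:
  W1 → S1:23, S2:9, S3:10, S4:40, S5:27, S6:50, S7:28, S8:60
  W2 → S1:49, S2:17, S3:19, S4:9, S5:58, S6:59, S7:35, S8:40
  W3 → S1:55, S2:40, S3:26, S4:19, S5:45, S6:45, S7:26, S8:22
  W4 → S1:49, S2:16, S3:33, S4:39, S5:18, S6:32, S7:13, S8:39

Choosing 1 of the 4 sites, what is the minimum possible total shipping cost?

Open {W4}.
  S1→W4 49, S2→W4 16, S3→W4 33, S4→W4 39, S5→W4 18, S6→W4 32, S7→W4 13, S8→W4 39  ⇒ total 239.
Compare {W1}: total 247.
Compare {W3}: total 278.
No size-1 selection does better; minimum is 239.

239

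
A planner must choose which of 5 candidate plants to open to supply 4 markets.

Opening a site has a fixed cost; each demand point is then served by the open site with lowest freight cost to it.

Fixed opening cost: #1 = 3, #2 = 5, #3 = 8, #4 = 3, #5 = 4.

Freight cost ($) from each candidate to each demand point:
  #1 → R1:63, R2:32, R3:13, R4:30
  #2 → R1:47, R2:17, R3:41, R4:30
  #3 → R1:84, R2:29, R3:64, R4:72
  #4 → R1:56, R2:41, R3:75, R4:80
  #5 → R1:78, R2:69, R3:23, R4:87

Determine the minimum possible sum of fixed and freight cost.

115

Open {#1, #2}: assign each demand point to its cheapest open site.
  R1→#2 47, R2→#2 17, R3→#1 13, R4→#1 30
  freight cost 107, fixed 8 → total 115.
Compare {#1, #2, #4}: freight cost 107 + fixed 11 = 118.
Compare {#1, #2, #5}: freight cost 107 + fixed 12 = 119.
Compare {#1, #2, #4, #5}: freight cost 107 + fixed 15 = 122.
All other subsets cost ≥ 118. Minimum total cost: 115.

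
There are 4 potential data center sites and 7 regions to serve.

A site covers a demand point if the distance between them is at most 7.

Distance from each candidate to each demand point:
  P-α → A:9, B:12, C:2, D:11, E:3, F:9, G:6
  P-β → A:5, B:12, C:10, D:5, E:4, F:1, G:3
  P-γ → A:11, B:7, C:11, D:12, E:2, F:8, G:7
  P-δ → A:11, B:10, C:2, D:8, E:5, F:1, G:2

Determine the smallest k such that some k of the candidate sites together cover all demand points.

Coverage sets (demand points within 7 of each site):
  P-α: {C, E, G}
  P-β: {A, D, E, F, G}
  P-γ: {B, E, G}
  P-δ: {C, E, F, G}
No 2 sites suffice: every size-2 union leaves at least one demand point uncovered.
But {P-α, P-β, P-γ} covers everything, so the minimum is 3.

3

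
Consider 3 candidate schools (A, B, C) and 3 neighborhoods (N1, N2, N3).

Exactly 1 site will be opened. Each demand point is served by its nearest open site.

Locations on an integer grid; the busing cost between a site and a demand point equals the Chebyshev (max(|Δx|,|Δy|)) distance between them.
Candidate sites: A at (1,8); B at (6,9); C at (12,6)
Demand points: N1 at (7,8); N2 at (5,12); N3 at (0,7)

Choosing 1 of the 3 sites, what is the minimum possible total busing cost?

10

Open {B}.
  N1→B 1, N2→B 3, N3→B 6  ⇒ total 10.
Compare {A}: total 11.
Compare {C}: total 24.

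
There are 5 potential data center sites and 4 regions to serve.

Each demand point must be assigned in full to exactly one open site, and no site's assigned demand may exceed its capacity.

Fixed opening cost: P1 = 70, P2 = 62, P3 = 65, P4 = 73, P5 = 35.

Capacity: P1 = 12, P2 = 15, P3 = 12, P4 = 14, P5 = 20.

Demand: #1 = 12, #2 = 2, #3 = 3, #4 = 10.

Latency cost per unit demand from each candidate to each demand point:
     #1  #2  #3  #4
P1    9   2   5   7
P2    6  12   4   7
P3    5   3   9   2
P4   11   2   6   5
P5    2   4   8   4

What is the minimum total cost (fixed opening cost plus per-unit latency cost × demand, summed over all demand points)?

Open {P3, P5}; cheapest assignment that respects the capacities:
  P3 (cap 12, load 12): #2, #4 — cost 2×3 + 10×2 = 26
  P5 (cap 20, load 15): #1, #3 — cost 12×2 + 3×8 = 48
  Shipping 74, fixed 100 → total 174.
  Any other capacity-feasible assignment to {P3, P5} ships for at least 74.
Compare {P4, P5}: its best feasible assignment gives total 208.
Compare {P2, P5}: its best feasible assignment gives total 211.
Every other set of open sites that can feasibly serve all demand totals ≥ 208 even under its best assignment. Minimum: 174.

174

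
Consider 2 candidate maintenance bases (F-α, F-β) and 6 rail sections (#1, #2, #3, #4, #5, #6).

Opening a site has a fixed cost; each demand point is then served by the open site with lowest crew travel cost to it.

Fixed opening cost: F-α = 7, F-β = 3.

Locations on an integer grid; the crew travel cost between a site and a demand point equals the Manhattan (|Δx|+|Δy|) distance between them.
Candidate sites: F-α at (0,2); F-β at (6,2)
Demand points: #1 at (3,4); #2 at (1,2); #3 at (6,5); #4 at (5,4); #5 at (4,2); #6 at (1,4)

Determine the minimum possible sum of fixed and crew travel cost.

Open {F-α, F-β}: assign each demand point to its cheapest open site.
  #1→F-α 5, #2→F-α 1, #3→F-β 3, #4→F-β 3, #5→F-β 2, #6→F-α 3
  crew travel cost 17, fixed 10 → total 27.
Compare {F-β}: crew travel cost 25 + fixed 3 = 28.
Compare {F-α}: crew travel cost 29 + fixed 7 = 36.

27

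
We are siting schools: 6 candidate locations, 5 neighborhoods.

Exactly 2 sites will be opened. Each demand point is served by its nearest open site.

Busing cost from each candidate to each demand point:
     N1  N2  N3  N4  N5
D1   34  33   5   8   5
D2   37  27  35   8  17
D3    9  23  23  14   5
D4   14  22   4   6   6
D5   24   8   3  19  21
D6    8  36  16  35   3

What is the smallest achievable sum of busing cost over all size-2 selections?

37

Open {D4, D5}.
  N1→D4 14, N2→D5 8, N3→D5 3, N4→D4 6, N5→D4 6  ⇒ total 37.
Compare {D3, D5}: total 39.
Compare {D5, D6}: total 41.
No size-2 selection does better; minimum is 37.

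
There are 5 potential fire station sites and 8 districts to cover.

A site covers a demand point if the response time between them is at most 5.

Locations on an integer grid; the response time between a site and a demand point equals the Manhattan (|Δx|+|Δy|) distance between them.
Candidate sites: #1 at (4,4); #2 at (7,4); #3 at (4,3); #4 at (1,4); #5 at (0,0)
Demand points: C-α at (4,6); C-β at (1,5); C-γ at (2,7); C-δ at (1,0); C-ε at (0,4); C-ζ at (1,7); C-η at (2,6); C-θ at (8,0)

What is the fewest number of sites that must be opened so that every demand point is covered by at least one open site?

Coverage sets (demand points within 5 of each site):
  #1: {C-α, C-β, C-γ, C-ε, C-η}
  #2: {C-α, C-θ}
  #3: {C-α, C-β, C-ε, C-η}
  #4: {C-α, C-β, C-γ, C-δ, C-ε, C-ζ, C-η}
  #5: {C-δ, C-ε}
No single site covers all 8 demand points.
But {#2, #4} covers everything, so the minimum is 2.

2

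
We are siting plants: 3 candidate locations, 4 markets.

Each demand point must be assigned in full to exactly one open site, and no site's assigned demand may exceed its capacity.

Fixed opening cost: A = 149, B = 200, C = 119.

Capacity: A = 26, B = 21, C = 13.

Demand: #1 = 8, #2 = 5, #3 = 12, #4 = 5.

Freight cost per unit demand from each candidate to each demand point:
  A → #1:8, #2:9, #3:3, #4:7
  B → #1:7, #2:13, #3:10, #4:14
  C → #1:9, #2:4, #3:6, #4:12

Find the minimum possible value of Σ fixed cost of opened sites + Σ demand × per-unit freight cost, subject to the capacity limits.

423

Open {A, C}; cheapest assignment that respects the capacities:
  A (cap 26, load 25): #1, #3, #4 — cost 8×8 + 12×3 + 5×7 = 135
  C (cap 13, load 5): #2 — cost 5×4 = 20
  Shipping 155, fixed 268 → total 423.
  Any other capacity-feasible assignment to {A, C} ships for at least 155.
Compare {A, B}: its best feasible assignment gives total 521.
Compare {B, C}: its best feasible assignment gives total 575.
Every other set of open sites that can feasibly serve all demand totals ≥ 521 even under its best assignment. Minimum: 423.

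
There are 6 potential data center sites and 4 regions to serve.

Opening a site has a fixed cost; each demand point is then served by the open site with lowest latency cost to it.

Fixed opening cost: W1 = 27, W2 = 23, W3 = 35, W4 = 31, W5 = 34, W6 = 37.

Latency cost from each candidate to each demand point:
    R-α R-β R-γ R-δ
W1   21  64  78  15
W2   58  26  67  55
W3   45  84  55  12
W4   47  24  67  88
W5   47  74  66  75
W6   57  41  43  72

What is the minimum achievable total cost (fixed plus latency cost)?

Open {W1, W2}: assign each demand point to its cheapest open site.
  R-α→W1 21, R-β→W2 26, R-γ→W2 67, R-δ→W1 15
  latency cost 129, fixed 50 → total 179.
Compare {W1, W6}: latency cost 120 + fixed 64 = 184.
Compare {W1, W4}: latency cost 127 + fixed 58 = 185.
Compare {W1, W2, W6}: latency cost 105 + fixed 87 = 192.
All other subsets cost ≥ 184. Minimum total cost: 179.

179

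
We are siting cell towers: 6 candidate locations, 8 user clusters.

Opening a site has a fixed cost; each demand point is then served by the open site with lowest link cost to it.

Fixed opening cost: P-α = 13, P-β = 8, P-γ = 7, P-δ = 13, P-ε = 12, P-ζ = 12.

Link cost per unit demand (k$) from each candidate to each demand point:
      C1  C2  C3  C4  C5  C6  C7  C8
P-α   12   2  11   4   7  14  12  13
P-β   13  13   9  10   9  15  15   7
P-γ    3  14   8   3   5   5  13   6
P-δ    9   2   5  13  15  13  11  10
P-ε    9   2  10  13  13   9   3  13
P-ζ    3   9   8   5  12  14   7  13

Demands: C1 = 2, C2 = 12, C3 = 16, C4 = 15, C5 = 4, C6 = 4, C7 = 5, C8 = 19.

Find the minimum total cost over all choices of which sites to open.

Open {P-γ, P-δ, P-ε}: assign each demand point to its cheapest open site.
  C1→P-γ 2×3=6, C2→P-δ 12×2=24, C3→P-δ 16×5=80, C4→P-γ 15×3=45, C5→P-γ 4×5=20, C6→P-γ 4×5=20, C7→P-ε 5×3=15, C8→P-γ 19×6=114
  link cost 324, fixed 32 → total 356.
Compare {P-β, P-γ, P-δ, P-ε}: link cost 324 + fixed 40 = 364.
Compare {P-γ, P-δ, P-ε, P-ζ}: link cost 324 + fixed 44 = 368.
Compare {P-α, P-γ, P-δ, P-ε}: link cost 324 + fixed 45 = 369.
All other subsets cost ≥ 364. Minimum total cost: 356.

356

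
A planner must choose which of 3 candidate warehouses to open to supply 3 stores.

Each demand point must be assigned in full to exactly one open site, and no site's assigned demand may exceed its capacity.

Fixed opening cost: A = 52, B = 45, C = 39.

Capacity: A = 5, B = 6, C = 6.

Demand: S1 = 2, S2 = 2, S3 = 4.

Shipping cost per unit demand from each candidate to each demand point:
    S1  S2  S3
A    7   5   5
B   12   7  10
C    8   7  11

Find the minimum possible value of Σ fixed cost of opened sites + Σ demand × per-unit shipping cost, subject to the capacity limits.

141

Open {A, C}; cheapest assignment that respects the capacities:
  A (cap 5, load 4): S3 — cost 4×5 = 20
  C (cap 6, load 4): S1, S2 — cost 2×8 + 2×7 = 30
  Shipping 50, fixed 91 → total 141.
  Any other capacity-feasible assignment to {A, C} ships for at least 50.
Compare {B, C}: its best feasible assignment gives total 154.
Compare {A, B}: its best feasible assignment gives total 155.
Every other set of open sites that can feasibly serve all demand totals ≥ 154 even under its best assignment. Minimum: 141.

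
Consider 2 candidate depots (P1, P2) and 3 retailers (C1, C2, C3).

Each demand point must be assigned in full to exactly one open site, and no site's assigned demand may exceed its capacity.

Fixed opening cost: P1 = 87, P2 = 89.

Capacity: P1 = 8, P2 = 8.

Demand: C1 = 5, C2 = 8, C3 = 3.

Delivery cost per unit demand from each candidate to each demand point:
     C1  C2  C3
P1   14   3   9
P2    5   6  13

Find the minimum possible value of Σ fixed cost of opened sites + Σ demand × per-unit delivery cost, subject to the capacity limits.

Open {P1, P2}; cheapest assignment that respects the capacities:
  P1 (cap 8, load 8): C2 — cost 8×3 = 24
  P2 (cap 8, load 8): C1, C3 — cost 5×5 + 3×13 = 64
  Shipping 88, fixed 176 → total 264.
  Any other capacity-feasible assignment to {P1, P2} ships for at least 88.
Total demand is 16 and no other set of sites has combined capacity ≥ 16, so {P1, P2} is the only feasible choice of open sites. Minimum: 264.

264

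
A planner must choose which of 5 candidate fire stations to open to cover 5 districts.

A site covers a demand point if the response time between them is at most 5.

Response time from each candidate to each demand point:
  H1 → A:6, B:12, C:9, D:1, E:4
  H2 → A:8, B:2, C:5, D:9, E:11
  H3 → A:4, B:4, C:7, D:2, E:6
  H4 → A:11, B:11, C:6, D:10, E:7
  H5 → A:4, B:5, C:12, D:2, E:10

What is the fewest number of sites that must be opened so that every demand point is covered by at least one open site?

Coverage sets (demand points within 5 of each site):
  H1: {D, E}
  H2: {B, C}
  H3: {A, B, D}
  H4: {}
  H5: {A, B, D}
No 2 sites suffice: every size-2 union leaves at least one demand point uncovered.
But {H1, H2, H3} covers everything, so the minimum is 3.

3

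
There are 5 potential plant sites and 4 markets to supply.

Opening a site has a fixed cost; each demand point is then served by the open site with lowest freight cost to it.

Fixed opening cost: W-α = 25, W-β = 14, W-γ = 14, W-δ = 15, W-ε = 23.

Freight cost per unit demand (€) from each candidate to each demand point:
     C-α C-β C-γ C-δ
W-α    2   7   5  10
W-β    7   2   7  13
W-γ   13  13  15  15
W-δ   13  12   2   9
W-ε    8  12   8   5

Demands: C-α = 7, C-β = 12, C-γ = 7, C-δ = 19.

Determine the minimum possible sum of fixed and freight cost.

Open {W-α, W-β, W-δ, W-ε}: assign each demand point to its cheapest open site.
  C-α→W-α 7×2=14, C-β→W-β 12×2=24, C-γ→W-δ 7×2=14, C-δ→W-ε 19×5=95
  freight cost 147, fixed 77 → total 224.
Compare {W-α, W-β, W-ε}: freight cost 168 + fixed 62 = 230.
Compare {W-β, W-δ, W-ε}: freight cost 182 + fixed 52 = 234.
Compare {W-α, W-β, W-γ, W-δ, W-ε}: freight cost 147 + fixed 91 = 238.
All other subsets cost ≥ 230. Minimum total cost: 224.

224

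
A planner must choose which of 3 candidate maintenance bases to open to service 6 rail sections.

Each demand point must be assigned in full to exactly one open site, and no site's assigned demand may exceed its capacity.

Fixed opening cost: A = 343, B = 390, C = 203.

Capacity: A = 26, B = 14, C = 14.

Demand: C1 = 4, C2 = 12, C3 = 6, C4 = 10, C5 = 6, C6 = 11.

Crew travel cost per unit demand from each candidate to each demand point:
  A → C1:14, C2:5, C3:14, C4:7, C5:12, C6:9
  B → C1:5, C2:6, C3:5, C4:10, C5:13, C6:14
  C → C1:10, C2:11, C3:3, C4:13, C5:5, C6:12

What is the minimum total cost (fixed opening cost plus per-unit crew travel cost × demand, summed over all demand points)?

1263

Open {A, B, C}; cheapest assignment that respects the capacities:
  A (cap 26, load 23): C2, C6 — cost 12×5 + 11×9 = 159
  B (cap 14, load 14): C1, C4 — cost 4×5 + 10×10 = 120
  C (cap 14, load 12): C3, C5 — cost 6×3 + 6×5 = 48
  Shipping 327, fixed 936 → total 1263.
  Any other capacity-feasible assignment to {A, B, C} ships for at least 327.
Total demand is 49 and no other set of sites has combined capacity ≥ 49, so {A, B, C} is the only feasible choice of open sites. Minimum: 1263.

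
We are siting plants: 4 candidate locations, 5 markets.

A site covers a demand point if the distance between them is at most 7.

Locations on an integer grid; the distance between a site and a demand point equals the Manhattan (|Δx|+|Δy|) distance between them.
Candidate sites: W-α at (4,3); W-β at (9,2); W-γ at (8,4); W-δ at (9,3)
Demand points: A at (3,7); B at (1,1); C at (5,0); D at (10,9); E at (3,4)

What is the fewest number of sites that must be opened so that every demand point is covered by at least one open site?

Coverage sets (demand points within 7 of each site):
  W-α: {A, B, C, E}
  W-β: {C}
  W-γ: {C, D, E}
  W-δ: {C, D, E}
No single site covers all 5 demand points.
But {W-α, W-γ} covers everything, so the minimum is 2.

2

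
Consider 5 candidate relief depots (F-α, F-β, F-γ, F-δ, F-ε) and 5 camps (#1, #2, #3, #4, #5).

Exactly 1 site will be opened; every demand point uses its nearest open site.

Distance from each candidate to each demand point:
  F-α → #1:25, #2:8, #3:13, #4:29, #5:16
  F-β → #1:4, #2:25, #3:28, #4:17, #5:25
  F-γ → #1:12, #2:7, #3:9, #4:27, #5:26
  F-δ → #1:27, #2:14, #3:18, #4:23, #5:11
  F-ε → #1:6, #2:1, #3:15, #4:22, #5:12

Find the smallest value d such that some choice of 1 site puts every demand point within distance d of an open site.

Open {F-ε}.
  Farthest demand point is #4 at distance 22 (to F-ε); all others are ≤ 22.
With {F-γ} the worst case is 27.
With {F-δ} the worst case is 27.
No size-1 selection achieves below 22.

22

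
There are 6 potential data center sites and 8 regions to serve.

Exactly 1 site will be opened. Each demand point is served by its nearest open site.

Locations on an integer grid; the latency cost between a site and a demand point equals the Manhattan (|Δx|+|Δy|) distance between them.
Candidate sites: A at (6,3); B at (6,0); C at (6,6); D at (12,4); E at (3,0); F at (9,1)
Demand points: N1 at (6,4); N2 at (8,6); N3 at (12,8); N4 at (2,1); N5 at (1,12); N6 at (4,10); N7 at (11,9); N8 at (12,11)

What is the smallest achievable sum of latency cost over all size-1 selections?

57

Open {C}.
  N1→C 2, N2→C 2, N3→C 8, N4→C 9, N5→C 11, N6→C 6, N7→C 8, N8→C 11  ⇒ total 57.
Compare {A}: total 71.
Compare {D}: total 75.
No size-1 selection does better; minimum is 57.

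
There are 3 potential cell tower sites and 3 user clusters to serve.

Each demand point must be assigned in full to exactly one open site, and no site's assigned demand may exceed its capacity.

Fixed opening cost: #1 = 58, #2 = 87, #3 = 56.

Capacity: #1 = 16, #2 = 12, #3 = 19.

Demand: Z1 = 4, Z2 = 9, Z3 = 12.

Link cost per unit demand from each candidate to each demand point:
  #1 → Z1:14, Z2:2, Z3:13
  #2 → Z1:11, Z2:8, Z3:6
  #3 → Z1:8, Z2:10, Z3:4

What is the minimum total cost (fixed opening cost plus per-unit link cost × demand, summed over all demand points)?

Open {#1, #3}; cheapest assignment that respects the capacities:
  #1 (cap 16, load 9): Z2 — cost 9×2 = 18
  #3 (cap 19, load 16): Z1, Z3 — cost 4×8 + 12×4 = 80
  Shipping 98, fixed 114 → total 212.
  Any other capacity-feasible assignment to {#1, #3} ships for at least 98.
Compare {#1, #2}: its best feasible assignment gives total 291.
Compare {#2, #3}: its best feasible assignment gives total 295.
Every other set of open sites that can feasibly serve all demand totals ≥ 291 even under its best assignment. Minimum: 212.

212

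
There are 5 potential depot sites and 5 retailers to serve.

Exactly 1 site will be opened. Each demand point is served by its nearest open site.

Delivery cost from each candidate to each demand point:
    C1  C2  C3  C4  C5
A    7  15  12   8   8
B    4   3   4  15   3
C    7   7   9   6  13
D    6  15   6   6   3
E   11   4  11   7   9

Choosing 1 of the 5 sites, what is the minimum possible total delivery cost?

Open {B}.
  C1→B 4, C2→B 3, C3→B 4, C4→B 15, C5→B 3  ⇒ total 29.
Compare {D}: total 36.
Compare {C}: total 42.
No size-1 selection does better; minimum is 29.

29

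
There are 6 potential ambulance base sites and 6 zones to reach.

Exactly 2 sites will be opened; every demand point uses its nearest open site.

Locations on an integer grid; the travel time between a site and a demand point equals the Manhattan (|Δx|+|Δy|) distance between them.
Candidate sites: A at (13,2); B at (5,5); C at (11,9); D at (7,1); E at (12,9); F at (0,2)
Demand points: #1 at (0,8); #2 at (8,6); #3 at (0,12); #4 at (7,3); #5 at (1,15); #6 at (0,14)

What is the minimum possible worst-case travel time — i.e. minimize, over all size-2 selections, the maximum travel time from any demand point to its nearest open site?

14

Open {A, B}.
  Farthest demand point is #5 at travel time 14 (to B); all others are ≤ 14.
With {A, F} the worst case is 14.
With {B, C} the worst case is 14.
No size-2 selection achieves below 14.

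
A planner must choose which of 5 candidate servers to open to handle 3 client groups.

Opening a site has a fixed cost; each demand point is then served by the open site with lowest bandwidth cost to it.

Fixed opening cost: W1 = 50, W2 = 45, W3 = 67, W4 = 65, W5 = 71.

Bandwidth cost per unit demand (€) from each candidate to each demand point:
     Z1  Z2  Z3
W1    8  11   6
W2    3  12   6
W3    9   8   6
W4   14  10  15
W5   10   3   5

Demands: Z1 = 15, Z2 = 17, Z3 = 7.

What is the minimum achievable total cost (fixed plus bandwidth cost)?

247

Open {W2, W5}: assign each demand point to its cheapest open site.
  Z1→W2 15×3=45, Z2→W5 17×3=51, Z3→W5 7×5=35
  bandwidth cost 131, fixed 116 → total 247.
Compare {W1, W2, W5}: bandwidth cost 131 + fixed 166 = 297.
Compare {W5}: bandwidth cost 236 + fixed 71 = 307.
Compare {W2, W4, W5}: bandwidth cost 131 + fixed 181 = 312.
All other subsets cost ≥ 297. Minimum total cost: 247.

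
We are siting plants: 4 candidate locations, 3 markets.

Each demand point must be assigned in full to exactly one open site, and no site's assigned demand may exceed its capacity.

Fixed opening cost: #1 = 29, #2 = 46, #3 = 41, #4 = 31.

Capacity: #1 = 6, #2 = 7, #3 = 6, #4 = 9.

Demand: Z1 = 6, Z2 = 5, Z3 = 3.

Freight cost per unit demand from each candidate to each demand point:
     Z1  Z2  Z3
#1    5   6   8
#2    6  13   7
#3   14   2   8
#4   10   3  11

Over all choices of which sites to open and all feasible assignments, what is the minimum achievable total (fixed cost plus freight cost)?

Open {#1, #4}; cheapest assignment that respects the capacities:
  #1 (cap 6, load 6): Z1 — cost 6×5 = 30
  #4 (cap 9, load 8): Z2, Z3 — cost 5×3 + 3×11 = 48
  Shipping 78, fixed 60 → total 138.
  Any other capacity-feasible assignment to {#1, #4} ships for at least 78.
Compare {#2, #4}: its best feasible assignment gives total 161.
Compare {#1, #3, #4}: its best feasible assignment gives total 170.
Every other set of open sites that can feasibly serve all demand totals ≥ 161 even under its best assignment. Minimum: 138.

138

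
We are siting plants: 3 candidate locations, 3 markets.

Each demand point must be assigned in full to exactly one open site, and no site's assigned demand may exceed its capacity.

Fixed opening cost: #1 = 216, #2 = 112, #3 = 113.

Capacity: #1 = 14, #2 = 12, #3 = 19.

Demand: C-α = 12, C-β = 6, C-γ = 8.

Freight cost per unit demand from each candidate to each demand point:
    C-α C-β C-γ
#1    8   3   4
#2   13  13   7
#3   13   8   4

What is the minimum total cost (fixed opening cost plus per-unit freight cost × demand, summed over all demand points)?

Open {#2, #3}; cheapest assignment that respects the capacities:
  #2 (cap 12, load 12): C-α — cost 12×13 = 156
  #3 (cap 19, load 14): C-β, C-γ — cost 6×8 + 8×4 = 80
  Shipping 236, fixed 225 → total 461.
  Any other capacity-feasible assignment to {#2, #3} ships for at least 236.
Compare {#1, #3}: its best feasible assignment gives total 505.
Compare {#1, #2}: its best feasible assignment gives total 534.
Every other set of open sites that can feasibly serve all demand totals ≥ 505 even under its best assignment. Minimum: 461.

461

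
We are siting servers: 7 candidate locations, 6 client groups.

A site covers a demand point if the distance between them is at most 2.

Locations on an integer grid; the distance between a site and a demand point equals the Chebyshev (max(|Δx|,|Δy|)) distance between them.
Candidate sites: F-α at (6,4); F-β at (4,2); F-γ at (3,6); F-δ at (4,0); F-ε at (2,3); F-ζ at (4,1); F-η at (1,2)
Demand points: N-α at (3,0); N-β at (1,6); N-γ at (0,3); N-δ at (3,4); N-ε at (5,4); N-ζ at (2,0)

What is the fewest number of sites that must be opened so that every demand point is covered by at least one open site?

2

Coverage sets (demand points within 2 of each site):
  F-α: {N-ε}
  F-β: {N-α, N-δ, N-ε, N-ζ}
  F-γ: {N-β, N-δ, N-ε}
  F-δ: {N-α, N-ζ}
  F-ε: {N-γ, N-δ}
  F-ζ: {N-α, N-ζ}
  F-η: {N-α, N-γ, N-δ, N-ζ}
No single site covers all 6 demand points.
But {F-γ, F-η} covers everything, so the minimum is 2.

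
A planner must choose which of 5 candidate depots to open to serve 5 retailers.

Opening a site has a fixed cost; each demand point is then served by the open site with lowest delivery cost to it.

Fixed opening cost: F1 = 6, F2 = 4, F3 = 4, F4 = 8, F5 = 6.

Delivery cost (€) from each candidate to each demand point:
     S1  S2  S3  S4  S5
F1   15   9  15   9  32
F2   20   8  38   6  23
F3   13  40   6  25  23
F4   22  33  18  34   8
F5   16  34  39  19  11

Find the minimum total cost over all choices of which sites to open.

57

Open {F2, F3, F4}: assign each demand point to its cheapest open site.
  S1→F3 13, S2→F2 8, S3→F3 6, S4→F2 6, S5→F4 8
  delivery cost 41, fixed 16 → total 57.
Compare {F2, F3, F5}: delivery cost 44 + fixed 14 = 58.
Compare {F1, F3, F4}: delivery cost 45 + fixed 18 = 63.
Compare {F1, F2, F3, F4}: delivery cost 41 + fixed 22 = 63.
All other subsets cost ≥ 58. Minimum total cost: 57.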